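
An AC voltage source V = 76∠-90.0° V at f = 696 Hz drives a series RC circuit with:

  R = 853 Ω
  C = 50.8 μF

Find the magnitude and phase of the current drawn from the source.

Step 1 — Angular frequency: ω = 2π·f = 2π·696 = 4373 rad/s.
Step 2 — Component impedances:
  R: Z = R = 853 Ω
  C: Z = 1/(jωC) = -j/(ω·C) = 0 - j4.501 Ω
Step 3 — Series combination: Z_total = R + C = 853 - j4.501 Ω = 853∠-0.3° Ω.
Step 4 — Source phasor: V = 76∠-90.0° V = 0 - j76 V.
Step 5 — Ohm's law: I = V / Z_total = (0 - j76) / (853 - j4.501) = 0.0004702 - j0.08909 A.
Step 6 — Convert to polar: |I| = 0.0891 A, ∠I = -89.7°.

I = 0.0891∠-89.7° A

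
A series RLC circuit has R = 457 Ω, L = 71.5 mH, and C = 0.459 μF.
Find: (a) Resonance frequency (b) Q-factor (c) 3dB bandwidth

Step 1 — Resonance: ω₀ = 1/√(LC) = 1/√(0.0715·4.59e-07) = 5520 rad/s.
Step 2 — f₀ = ω₀/(2π) = 878.5 Hz.
Step 3 — Series Q: Q = ω₀L/R = 5520·0.0715/457 = 0.8636.
Step 4 — Bandwidth: Δω = ω₀/Q = 6392 rad/s; BW = Δω/(2π) = 1017 Hz.

(a) f₀ = 878.5 Hz  (b) Q = 0.8636  (c) BW = 1017 Hz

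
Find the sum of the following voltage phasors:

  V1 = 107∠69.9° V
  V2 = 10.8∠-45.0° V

Step 1 — Convert each phasor to rectangular form:
  V1 = 107·(cos(69.9°) + j·sin(69.9°)) = 36.77 + j100.5 V
  V2 = 10.8·(cos(-45.0°) + j·sin(-45.0°)) = 7.637 - j7.637 V
Step 2 — Sum components: V_total = 44.41 + j92.85 V.
Step 3 — Convert to polar: |V_total| = 102.9 V, ∠V_total = 64.4°.

V_total = 102.9∠64.4° V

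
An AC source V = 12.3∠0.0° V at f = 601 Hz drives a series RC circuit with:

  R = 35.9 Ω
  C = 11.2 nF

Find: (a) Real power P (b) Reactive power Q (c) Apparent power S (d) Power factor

Step 1 — Angular frequency: ω = 2π·f = 2π·601 = 3776 rad/s.
Step 2 — Component impedances:
  R: Z = R = 35.9 Ω
  C: Z = 1/(jωC) = -j/(ω·C) = 0 - j2.364e+04 Ω
Step 3 — Series combination: Z_total = R + C = 35.9 - j2.364e+04 Ω = 2.364e+04∠-89.9° Ω.
Step 4 — Source phasor: V = 12.3∠0.0° V = 12.3 V.
Step 5 — Current: I = V / Z = 7.898e-07 + j0.0005202 A = 0.0005202∠89.9° A.
Step 6 — Complex power: S = V·I* = 9.715e-06 - j0.006399 VA.
Step 7 — Real power: P = Re(S) = 9.715e-06 W.
Step 8 — Reactive power: Q = Im(S) = -0.006399 VAR.
Step 9 — Apparent power: |S| = 0.006399 VA.
Step 10 — Power factor: PF = P/|S| = 0.001518 (leading).

(a) P = 9.715e-06 W  (b) Q = -0.006399 VAR  (c) S = 0.006399 VA  (d) PF = 0.001518 (leading)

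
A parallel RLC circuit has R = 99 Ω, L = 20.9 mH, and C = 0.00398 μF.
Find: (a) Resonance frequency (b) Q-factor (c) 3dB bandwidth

Step 1 — Resonance: ω₀ = 1/√(LC) = 1/√(0.0209·3.98e-09) = 1.096e+05 rad/s.
Step 2 — f₀ = ω₀/(2π) = 1.745e+04 Hz.
Step 3 — Parallel Q: Q = R/(ω₀L) = 99/(1.096e+05·0.0209) = 0.0432.
Step 4 — Bandwidth: Δω = ω₀/Q = 2.538e+06 rad/s; BW = Δω/(2π) = 4.039e+05 Hz.

(a) f₀ = 1.745e+04 Hz  (b) Q = 0.0432  (c) BW = 4.039e+05 Hz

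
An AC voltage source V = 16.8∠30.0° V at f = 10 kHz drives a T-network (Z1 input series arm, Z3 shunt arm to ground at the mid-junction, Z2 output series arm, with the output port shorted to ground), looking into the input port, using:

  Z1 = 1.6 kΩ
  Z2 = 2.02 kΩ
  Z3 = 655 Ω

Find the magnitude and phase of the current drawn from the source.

Step 1 — Angular frequency: ω = 2π·f = 2π·1e+04 = 6.283e+04 rad/s.
Step 2 — Component impedances:
  Z1: Z = R = 1600 Ω
  Z2: Z = R = 2020 Ω
  Z3: Z = R = 655 Ω
Step 3 — With the output port shorted to ground, the output series arm Z2 runs from the junction to ground; the shunt arm Z3 also runs from the junction to ground. They appear in parallel: Z3 || Z2 = 494.6 Ω.
Step 4 — Series with input arm Z1: Z_in = Z1 + (Z3 || Z2) = 2095 Ω = 2095∠0.0° Ω.
Step 5 — Source phasor: V = 16.8∠30.0° V = 14.55 + j8.4 V.
Step 6 — Ohm's law: I = V / Z_total = (14.55 + j8.4) / (2095) = 0.006946 + j0.00401 A.
Step 7 — Convert to polar: |I| = 0.008021 A, ∠I = 30.0°.

I = 0.008021∠30.0° A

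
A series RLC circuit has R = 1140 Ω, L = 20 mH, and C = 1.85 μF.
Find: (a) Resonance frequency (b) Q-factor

Step 1 — Resonance condition Im(Z)=0 gives ω₀ = 1/√(LC).
Step 2 — ω₀ = 1/√(0.02·1.85e-06) = 5199 rad/s.
Step 3 — f₀ = ω₀/(2π) = 827.4 Hz.
Step 4 — Series Q: Q = ω₀L/R = 5199·0.02/1140 = 0.09121.

(a) f₀ = 827.4 Hz  (b) Q = 0.09121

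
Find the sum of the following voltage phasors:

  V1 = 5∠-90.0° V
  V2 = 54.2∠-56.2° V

Step 1 — Convert each phasor to rectangular form:
  V1 = 5·(cos(-90.0°) + j·sin(-90.0°)) = 0 - j5 V
  V2 = 54.2·(cos(-56.2°) + j·sin(-56.2°)) = 30.15 - j45.04 V
Step 2 — Sum components: V_total = 30.15 - j50.04 V.
Step 3 — Convert to polar: |V_total| = 58.42 V, ∠V_total = -58.9°.

V_total = 58.42∠-58.9° V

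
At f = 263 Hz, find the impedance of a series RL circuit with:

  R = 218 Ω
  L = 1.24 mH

Step 1 — Angular frequency: ω = 2π·f = 2π·263 = 1652 rad/s.
Step 2 — Component impedances:
  R: Z = R = 218 Ω
  L: Z = jωL = j·1652·0.00124 = 0 + j2.049 Ω
Step 3 — Series combination: Z_total = R + L = 218 + j2.049 Ω = 218∠0.5° Ω.

Z = 218 + j2.049 Ω = 218∠0.5° Ω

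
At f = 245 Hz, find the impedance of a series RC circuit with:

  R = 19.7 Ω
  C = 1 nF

Step 1 — Angular frequency: ω = 2π·f = 2π·245 = 1539 rad/s.
Step 2 — Component impedances:
  R: Z = R = 19.7 Ω
  C: Z = 1/(jωC) = -j/(ω·C) = 0 - j6.496e+05 Ω
Step 3 — Series combination: Z_total = R + C = 19.7 - j6.496e+05 Ω = 6.496e+05∠-90.0° Ω.

Z = 19.7 - j6.496e+05 Ω = 6.496e+05∠-90.0° Ω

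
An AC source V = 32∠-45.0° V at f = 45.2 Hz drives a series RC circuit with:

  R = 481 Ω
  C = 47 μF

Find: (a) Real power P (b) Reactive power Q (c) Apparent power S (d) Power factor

Step 1 — Angular frequency: ω = 2π·f = 2π·45.2 = 284 rad/s.
Step 2 — Component impedances:
  R: Z = R = 481 Ω
  C: Z = 1/(jωC) = -j/(ω·C) = 0 - j74.92 Ω
Step 3 — Series combination: Z_total = R + C = 481 - j74.92 Ω = 486.8∠-8.9° Ω.
Step 4 — Source phasor: V = 32∠-45.0° V = 22.63 - j22.63 V.
Step 5 — Current: I = V / Z = 0.05308 - j0.03877 A = 0.06574∠-36.1° A.
Step 6 — Complex power: S = V·I* = 2.078 - j0.3237 VA.
Step 7 — Real power: P = Re(S) = 2.078 W.
Step 8 — Reactive power: Q = Im(S) = -0.3237 VAR.
Step 9 — Apparent power: |S| = 2.104 VA.
Step 10 — Power factor: PF = P/|S| = 0.9881 (leading).

(a) P = 2.078 W  (b) Q = -0.3237 VAR  (c) S = 2.104 VA  (d) PF = 0.9881 (leading)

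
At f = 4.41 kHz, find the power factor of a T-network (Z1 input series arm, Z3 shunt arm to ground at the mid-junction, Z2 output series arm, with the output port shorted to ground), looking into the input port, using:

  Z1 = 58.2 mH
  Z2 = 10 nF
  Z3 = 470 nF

Step 1 — Angular frequency: ω = 2π·f = 2π·4410 = 2.771e+04 rad/s.
Step 2 — Component impedances:
  Z1: Z = jωL = j·2.771e+04·0.0582 = 0 + j1613 Ω
  Z2: Z = 1/(jωC) = -j/(ω·C) = 0 - j3609 Ω
  Z3: Z = 1/(jωC) = -j/(ω·C) = 0 - j76.79 Ω
Step 3 — With the output port shorted to ground, the output series arm Z2 runs from the junction to ground; the shunt arm Z3 also runs from the junction to ground. They appear in parallel: Z3 || Z2 = 0 - j75.19 Ω.
Step 4 — Series with input arm Z1: Z_in = Z1 + (Z3 || Z2) = 0 + j1537 Ω = 1537∠90.0° Ω.
Step 5 — Power factor: PF = cos(φ) = Re(Z)/|Z| = 0/1537 = 0.
Step 6 — Type: Im(Z) = 1537 ⇒ lagging (phase φ = 90.0°).

PF = 0 (lagging, φ = 90.0°)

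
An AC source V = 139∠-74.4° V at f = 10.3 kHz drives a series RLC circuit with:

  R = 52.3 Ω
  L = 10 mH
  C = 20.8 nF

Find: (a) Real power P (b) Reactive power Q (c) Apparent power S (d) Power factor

Step 1 — Angular frequency: ω = 2π·f = 2π·1.03e+04 = 6.472e+04 rad/s.
Step 2 — Component impedances:
  R: Z = R = 52.3 Ω
  L: Z = jωL = j·6.472e+04·0.01 = 0 + j647.2 Ω
  C: Z = 1/(jωC) = -j/(ω·C) = 0 - j742.9 Ω
Step 3 — Series combination: Z_total = R + L + C = 52.3 - j95.71 Ω = 109.1∠-61.3° Ω.
Step 4 — Source phasor: V = 139∠-74.4° V = 37.38 - j133.9 V.
Step 5 — Current: I = V / Z = 1.241 - j0.2878 A = 1.274∠-13.1° A.
Step 6 — Complex power: S = V·I* = 84.94 - j155.4 VA.
Step 7 — Real power: P = Re(S) = 84.94 W.
Step 8 — Reactive power: Q = Im(S) = -155.4 VAR.
Step 9 — Apparent power: |S| = 177.1 VA.
Step 10 — Power factor: PF = P/|S| = 0.4795 (leading).

(a) P = 84.94 W  (b) Q = -155.4 VAR  (c) S = 177.1 VA  (d) PF = 0.4795 (leading)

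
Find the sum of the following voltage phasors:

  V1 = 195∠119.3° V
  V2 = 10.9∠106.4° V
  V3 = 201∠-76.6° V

Step 1 — Convert each phasor to rectangular form:
  V1 = 195·(cos(119.3°) + j·sin(119.3°)) = -95.43 + j170.1 V
  V2 = 10.9·(cos(106.4°) + j·sin(106.4°)) = -3.078 + j10.46 V
  V3 = 201·(cos(-76.6°) + j·sin(-76.6°)) = 46.58 - j195.5 V
Step 2 — Sum components: V_total = -51.93 - j15.02 V.
Step 3 — Convert to polar: |V_total| = 54.05 V, ∠V_total = -163.9°.

V_total = 54.05∠-163.9° V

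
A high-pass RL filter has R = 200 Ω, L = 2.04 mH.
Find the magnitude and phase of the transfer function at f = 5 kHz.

Step 1 — Angular frequency: ω = 2π·5000 = 3.142e+04 rad/s.
Step 2 — Transfer function: H(jω) = jωL/(R + jωL).
Step 3 — Numerator jωL = j·64.09; denominator R + jωL = 200 + j64.09.
Step 4 — H = 0.09312 + j0.2906.
Step 5 — Magnitude: |H| = 0.3052 (-10.3 dB); phase: φ = 72.2°.

|H| = 0.3052 (-10.3 dB), φ = 72.2°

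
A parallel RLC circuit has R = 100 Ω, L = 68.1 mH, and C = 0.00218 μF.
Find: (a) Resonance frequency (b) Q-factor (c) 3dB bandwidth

Step 1 — Resonance: ω₀ = 1/√(LC) = 1/√(0.0681·2.18e-09) = 8.207e+04 rad/s.
Step 2 — f₀ = ω₀/(2π) = 1.306e+04 Hz.
Step 3 — Parallel Q: Q = R/(ω₀L) = 100/(8.207e+04·0.0681) = 0.01789.
Step 4 — Bandwidth: Δω = ω₀/Q = 4.587e+06 rad/s; BW = Δω/(2π) = 7.301e+05 Hz.

(a) f₀ = 1.306e+04 Hz  (b) Q = 0.01789  (c) BW = 7.301e+05 Hz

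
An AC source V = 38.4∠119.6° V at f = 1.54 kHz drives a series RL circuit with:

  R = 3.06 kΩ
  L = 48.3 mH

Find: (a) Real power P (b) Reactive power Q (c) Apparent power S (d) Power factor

Step 1 — Angular frequency: ω = 2π·f = 2π·1540 = 9676 rad/s.
Step 2 — Component impedances:
  R: Z = R = 3060 Ω
  L: Z = jωL = j·9676·0.0483 = 0 + j467.4 Ω
Step 3 — Series combination: Z_total = R + L = 3060 + j467.4 Ω = 3095∠8.7° Ω.
Step 4 — Source phasor: V = 38.4∠119.6° V = -18.97 + j33.39 V.
Step 5 — Current: I = V / Z = -0.004429 + j0.01159 A = 0.01241∠110.9° A.
Step 6 — Complex power: S = V·I* = 0.4709 + j0.07192 VA.
Step 7 — Real power: P = Re(S) = 0.4709 W.
Step 8 — Reactive power: Q = Im(S) = 0.07192 VAR.
Step 9 — Apparent power: |S| = 0.4764 VA.
Step 10 — Power factor: PF = P/|S| = 0.9885 (lagging).

(a) P = 0.4709 W  (b) Q = 0.07192 VAR  (c) S = 0.4764 VA  (d) PF = 0.9885 (lagging)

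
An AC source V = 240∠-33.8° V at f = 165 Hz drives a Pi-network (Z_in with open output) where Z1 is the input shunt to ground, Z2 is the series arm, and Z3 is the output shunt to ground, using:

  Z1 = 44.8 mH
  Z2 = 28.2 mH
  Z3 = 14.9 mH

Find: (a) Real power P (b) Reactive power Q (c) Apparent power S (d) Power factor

Step 1 — Angular frequency: ω = 2π·f = 2π·165 = 1037 rad/s.
Step 2 — Component impedances:
  Z1: Z = jωL = j·1037·0.0448 = 0 + j46.45 Ω
  Z2: Z = jωL = j·1037·0.0282 = 0 + j29.24 Ω
  Z3: Z = jωL = j·1037·0.0149 = 0 + j15.45 Ω
Step 3 — With open output, the series arm Z2 and the output shunt Z3 appear in series to ground: Z2 + Z3 = 0 + j44.68 Ω.
Step 4 — Parallel with input shunt Z1: Z_in = Z1 || (Z2 + Z3) = 0 + j22.77 Ω = 22.77∠90.0° Ω.
Step 5 — Source phasor: V = 240∠-33.8° V = 199.4 - j133.5 V.
Step 6 — Current: I = V / Z = -5.863 - j8.757 A = 10.54∠-123.8° A.
Step 7 — Complex power: S = V·I* = 0 + j2529 VA.
Step 8 — Real power: P = Re(S) = 0 W.
Step 9 — Reactive power: Q = Im(S) = 2529 VAR.
Step 10 — Apparent power: |S| = 2529 VA.
Step 11 — Power factor: PF = P/|S| = 0 (lagging).

(a) P = 0 W  (b) Q = 2529 VAR  (c) S = 2529 VA  (d) PF = 0 (lagging)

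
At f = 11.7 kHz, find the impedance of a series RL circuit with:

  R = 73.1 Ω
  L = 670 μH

Step 1 — Angular frequency: ω = 2π·f = 2π·1.17e+04 = 7.351e+04 rad/s.
Step 2 — Component impedances:
  R: Z = R = 73.1 Ω
  L: Z = jωL = j·7.351e+04·0.00067 = 0 + j49.25 Ω
Step 3 — Series combination: Z_total = R + L = 73.1 + j49.25 Ω = 88.15∠34.0° Ω.

Z = 73.1 + j49.25 Ω = 88.15∠34.0° Ω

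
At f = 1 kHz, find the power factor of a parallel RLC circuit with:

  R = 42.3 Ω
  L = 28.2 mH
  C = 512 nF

Step 1 — Angular frequency: ω = 2π·f = 2π·1000 = 6283 rad/s.
Step 2 — Component impedances:
  R: Z = R = 42.3 Ω
  L: Z = jωL = j·6283·0.0282 = 0 + j177.2 Ω
  C: Z = 1/(jωC) = -j/(ω·C) = 0 - j310.8 Ω
Step 3 — Parallel combination: 1/Z_total = 1/R + 1/L + 1/C; Z_total = 41.86 + j4.297 Ω = 42.08∠5.9° Ω.
Step 4 — Power factor: PF = cos(φ) = Re(Z)/|Z| = 41.86/42.08 = 0.9948.
Step 5 — Type: Im(Z) = 4.297 ⇒ lagging (phase φ = 5.9°).

PF = 0.9948 (lagging, φ = 5.9°)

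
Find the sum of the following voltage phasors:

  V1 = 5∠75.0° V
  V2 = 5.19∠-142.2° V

Step 1 — Convert each phasor to rectangular form:
  V1 = 5·(cos(75.0°) + j·sin(75.0°)) = 1.294 + j4.83 V
  V2 = 5.19·(cos(-142.2°) + j·sin(-142.2°)) = -4.101 - j3.181 V
Step 2 — Sum components: V_total = -2.807 + j1.649 V.
Step 3 — Convert to polar: |V_total| = 3.255 V, ∠V_total = 149.6°.

V_total = 3.255∠149.6° V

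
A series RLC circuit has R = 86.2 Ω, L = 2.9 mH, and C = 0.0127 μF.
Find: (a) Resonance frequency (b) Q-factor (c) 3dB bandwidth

Step 1 — Resonance condition Im(Z)=0 gives ω₀ = 1/√(LC).
Step 2 — ω₀ = 1/√(0.0029·1.27e-08) = 1.648e+05 rad/s.
Step 3 — f₀ = ω₀/(2π) = 2.623e+04 Hz.
Step 4 — Series Q: Q = ω₀L/R = 1.648e+05·0.0029/86.2 = 5.544.
Step 5 — 3dB bandwidth: Δω = ω₀/Q = 2.972e+04 rad/s; BW = Δω/(2π) = 4731 Hz.

(a) f₀ = 2.623e+04 Hz  (b) Q = 5.544  (c) BW = 4731 Hz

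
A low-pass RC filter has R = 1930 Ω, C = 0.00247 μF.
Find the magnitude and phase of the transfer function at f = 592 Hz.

Step 1 — Angular frequency: ω = 2π·592 = 3720 rad/s.
Step 2 — Transfer function: H(jω) = 1/(1 + jωRC).
Step 3 — Denominator: 1 + jωRC = 1 + j·3720·1930·2.47e-09 = 1 + j0.01773.
Step 4 — H = 0.9997 - j0.01773.
Step 5 — Magnitude: |H| = 0.9998 (-0.0 dB); phase: φ = -1.0°.

|H| = 0.9998 (-0.0 dB), φ = -1.0°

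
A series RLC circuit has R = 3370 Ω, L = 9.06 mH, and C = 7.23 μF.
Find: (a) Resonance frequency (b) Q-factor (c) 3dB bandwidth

Step 1 — Resonance: ω₀ = 1/√(LC) = 1/√(0.00906·7.23e-06) = 3907 rad/s.
Step 2 — f₀ = ω₀/(2π) = 621.9 Hz.
Step 3 — Series Q: Q = ω₀L/R = 3907·0.00906/3370 = 0.0105.
Step 4 — Bandwidth: Δω = ω₀/Q = 3.72e+05 rad/s; BW = Δω/(2π) = 5.92e+04 Hz.

(a) f₀ = 621.9 Hz  (b) Q = 0.0105  (c) BW = 5.92e+04 Hz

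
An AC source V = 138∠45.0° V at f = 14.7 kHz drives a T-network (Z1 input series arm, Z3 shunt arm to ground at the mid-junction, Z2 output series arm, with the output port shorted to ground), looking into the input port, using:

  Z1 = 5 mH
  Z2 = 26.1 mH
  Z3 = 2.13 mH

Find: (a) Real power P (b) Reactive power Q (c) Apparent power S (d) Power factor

Step 1 — Angular frequency: ω = 2π·f = 2π·1.47e+04 = 9.236e+04 rad/s.
Step 2 — Component impedances:
  Z1: Z = jωL = j·9.236e+04·0.005 = 0 + j461.8 Ω
  Z2: Z = jωL = j·9.236e+04·0.0261 = 0 + j2411 Ω
  Z3: Z = jωL = j·9.236e+04·0.00213 = 0 + j196.7 Ω
Step 3 — With the output port shorted to ground, the output series arm Z2 runs from the junction to ground; the shunt arm Z3 also runs from the junction to ground. They appear in parallel: Z3 || Z2 = 0 + j181.9 Ω.
Step 4 — Series with input arm Z1: Z_in = Z1 + (Z3 || Z2) = 0 + j643.7 Ω = 643.7∠90.0° Ω.
Step 5 — Source phasor: V = 138∠45.0° V = 97.58 + j97.58 V.
Step 6 — Current: I = V / Z = 0.1516 - j0.1516 A = 0.2144∠-45.0° A.
Step 7 — Complex power: S = V·I* = 0 + j29.59 VA.
Step 8 — Real power: P = Re(S) = 0 W.
Step 9 — Reactive power: Q = Im(S) = 29.59 VAR.
Step 10 — Apparent power: |S| = 29.59 VA.
Step 11 — Power factor: PF = P/|S| = 0 (lagging).

(a) P = 0 W  (b) Q = 29.59 VAR  (c) S = 29.59 VA  (d) PF = 0 (lagging)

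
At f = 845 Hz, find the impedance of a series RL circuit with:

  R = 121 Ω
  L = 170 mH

Step 1 — Angular frequency: ω = 2π·f = 2π·845 = 5309 rad/s.
Step 2 — Component impedances:
  R: Z = R = 121 Ω
  L: Z = jωL = j·5309·0.17 = 0 + j902.6 Ω
Step 3 — Series combination: Z_total = R + L = 121 + j902.6 Ω = 910.7∠82.4° Ω.

Z = 121 + j902.6 Ω = 910.7∠82.4° Ω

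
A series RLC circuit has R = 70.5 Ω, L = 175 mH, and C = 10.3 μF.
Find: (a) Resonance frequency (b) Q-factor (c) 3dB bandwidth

Step 1 — Resonance: ω₀ = 1/√(LC) = 1/√(0.175·1.03e-05) = 744.8 rad/s.
Step 2 — f₀ = ω₀/(2π) = 118.5 Hz.
Step 3 — Series Q: Q = ω₀L/R = 744.8·0.175/70.5 = 1.849.
Step 4 — Bandwidth: Δω = ω₀/Q = 402.9 rad/s; BW = Δω/(2π) = 64.12 Hz.

(a) f₀ = 118.5 Hz  (b) Q = 1.849  (c) BW = 64.12 Hz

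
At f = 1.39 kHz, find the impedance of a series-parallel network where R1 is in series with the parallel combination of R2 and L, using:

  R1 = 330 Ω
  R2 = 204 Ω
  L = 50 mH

Step 1 — Angular frequency: ω = 2π·f = 2π·1390 = 8734 rad/s.
Step 2 — Component impedances:
  R1: Z = R = 330 Ω
  R2: Z = R = 204 Ω
  L: Z = jωL = j·8734·0.05 = 0 + j436.7 Ω
Step 3 — Parallel branch: R2 || L = 1/(1/R2 + 1/L) = 167.5 + j78.23 Ω.
Step 4 — Series with R1: Z_total = R1 + (R2 || L) = 497.5 + j78.23 Ω = 503.6∠8.9° Ω.

Z = 497.5 + j78.23 Ω = 503.6∠8.9° Ω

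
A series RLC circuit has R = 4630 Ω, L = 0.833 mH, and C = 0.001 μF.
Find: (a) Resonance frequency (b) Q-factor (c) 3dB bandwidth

Step 1 — Resonance: ω₀ = 1/√(LC) = 1/√(0.000833·1e-09) = 1.096e+06 rad/s.
Step 2 — f₀ = ω₀/(2π) = 1.744e+05 Hz.
Step 3 — Series Q: Q = ω₀L/R = 1.096e+06·0.000833/4630 = 0.1971.
Step 4 — Bandwidth: Δω = ω₀/Q = 5.558e+06 rad/s; BW = Δω/(2π) = 8.846e+05 Hz.

(a) f₀ = 1.744e+05 Hz  (b) Q = 0.1971  (c) BW = 8.846e+05 Hz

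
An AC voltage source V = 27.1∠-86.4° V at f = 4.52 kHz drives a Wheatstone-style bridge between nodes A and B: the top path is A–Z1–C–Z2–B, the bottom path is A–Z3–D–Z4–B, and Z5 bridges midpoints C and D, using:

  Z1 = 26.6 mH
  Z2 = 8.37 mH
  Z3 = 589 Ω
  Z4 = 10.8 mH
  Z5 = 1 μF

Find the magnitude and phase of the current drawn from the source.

Step 1 — Angular frequency: ω = 2π·f = 2π·4520 = 2.84e+04 rad/s.
Step 2 — Component impedances:
  Z1: Z = jωL = j·2.84e+04·0.0266 = 0 + j755.4 Ω
  Z2: Z = jωL = j·2.84e+04·0.00837 = 0 + j237.7 Ω
  Z3: Z = R = 589 Ω
  Z4: Z = jωL = j·2.84e+04·0.0108 = 0 + j306.7 Ω
  Z5: Z = 1/(jωC) = -j/(ω·C) = 0 - j35.21 Ω
Step 3 — Bridge requires nodal analysis (the Z5 bridge couples midpoints C and D, so the two paths cannot be reduced to a simple series/parallel combination). Setting node B to ground and injecting 1 A at node A, the 3-node admittance system at A, C, D solves to V_A = Z_AB = 373.1 + j427.5 Ω = 567.4∠48.9° Ω.
Step 4 — Source phasor: V = 27.1∠-86.4° V = 1.702 - j27.05 V.
Step 5 — Ohm's law: I = V / Z_total = (1.702 - j27.05) / (373.1 + j427.5) = -0.03394 - j0.0336 A.
Step 6 — Convert to polar: |I| = 0.04776 A, ∠I = -135.3°.

I = 0.04776∠-135.3° A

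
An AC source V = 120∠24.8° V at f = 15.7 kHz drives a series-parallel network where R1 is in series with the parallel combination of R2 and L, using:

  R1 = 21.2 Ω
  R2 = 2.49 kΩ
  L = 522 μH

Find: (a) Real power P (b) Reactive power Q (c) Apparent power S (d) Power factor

Step 1 — Angular frequency: ω = 2π·f = 2π·1.57e+04 = 9.865e+04 rad/s.
Step 2 — Component impedances:
  R1: Z = R = 21.2 Ω
  R2: Z = R = 2490 Ω
  L: Z = jωL = j·9.865e+04·0.000522 = 0 + j51.49 Ω
Step 3 — Parallel branch: R2 || L = 1/(1/R2 + 1/L) = 1.064 + j51.47 Ω.
Step 4 — Series with R1: Z_total = R1 + (R2 || L) = 22.26 + j51.47 Ω = 56.08∠66.6° Ω.
Step 5 — Source phasor: V = 120∠24.8° V = 108.9 + j50.33 V.
Step 6 — Current: I = V / Z = 1.595 - j1.426 A = 2.14∠-41.8° A.
Step 7 — Complex power: S = V·I* = 101.9 + j235.7 VA.
Step 8 — Real power: P = Re(S) = 101.9 W.
Step 9 — Reactive power: Q = Im(S) = 235.7 VAR.
Step 10 — Apparent power: |S| = 256.8 VA.
Step 11 — Power factor: PF = P/|S| = 0.397 (lagging).

(a) P = 101.9 W  (b) Q = 235.7 VAR  (c) S = 256.8 VA  (d) PF = 0.397 (lagging)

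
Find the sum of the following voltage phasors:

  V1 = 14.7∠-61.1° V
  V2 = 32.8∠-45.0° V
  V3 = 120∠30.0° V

Step 1 — Convert each phasor to rectangular form:
  V1 = 14.7·(cos(-61.1°) + j·sin(-61.1°)) = 7.104 - j12.87 V
  V2 = 32.8·(cos(-45.0°) + j·sin(-45.0°)) = 23.19 - j23.19 V
  V3 = 120·(cos(30.0°) + j·sin(30.0°)) = 103.9 + j60 V
Step 2 — Sum components: V_total = 134.2 + j23.94 V.
Step 3 — Convert to polar: |V_total| = 136.3 V, ∠V_total = 10.1°.

V_total = 136.3∠10.1° V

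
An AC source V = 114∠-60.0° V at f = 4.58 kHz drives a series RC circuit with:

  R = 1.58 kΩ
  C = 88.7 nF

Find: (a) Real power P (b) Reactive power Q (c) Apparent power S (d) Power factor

Step 1 — Angular frequency: ω = 2π·f = 2π·4580 = 2.878e+04 rad/s.
Step 2 — Component impedances:
  R: Z = R = 1580 Ω
  C: Z = 1/(jωC) = -j/(ω·C) = 0 - j391.8 Ω
Step 3 — Series combination: Z_total = R + C = 1580 - j391.8 Ω = 1628∠-13.9° Ω.
Step 4 — Source phasor: V = 114∠-60.0° V = 57 - j98.73 V.
Step 5 — Current: I = V / Z = 0.04858 - j0.05044 A = 0.07003∠-46.1° A.
Step 6 — Complex power: S = V·I* = 7.749 - j1.921 VA.
Step 7 — Real power: P = Re(S) = 7.749 W.
Step 8 — Reactive power: Q = Im(S) = -1.921 VAR.
Step 9 — Apparent power: |S| = 7.984 VA.
Step 10 — Power factor: PF = P/|S| = 0.9706 (leading).

(a) P = 7.749 W  (b) Q = -1.921 VAR  (c) S = 7.984 VA  (d) PF = 0.9706 (leading)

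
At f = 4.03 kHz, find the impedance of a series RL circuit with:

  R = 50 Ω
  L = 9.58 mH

Step 1 — Angular frequency: ω = 2π·f = 2π·4030 = 2.532e+04 rad/s.
Step 2 — Component impedances:
  R: Z = R = 50 Ω
  L: Z = jωL = j·2.532e+04·0.00958 = 0 + j242.6 Ω
Step 3 — Series combination: Z_total = R + L = 50 + j242.6 Ω = 247.7∠78.4° Ω.

Z = 50 + j242.6 Ω = 247.7∠78.4° Ω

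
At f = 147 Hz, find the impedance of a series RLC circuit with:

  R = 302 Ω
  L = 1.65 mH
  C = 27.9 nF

Step 1 — Angular frequency: ω = 2π·f = 2π·147 = 923.6 rad/s.
Step 2 — Component impedances:
  R: Z = R = 302 Ω
  L: Z = jωL = j·923.6·0.00165 = 0 + j1.524 Ω
  C: Z = 1/(jωC) = -j/(ω·C) = 0 - j3.881e+04 Ω
Step 3 — Series combination: Z_total = R + L + C = 302 - j3.88e+04 Ω = 3.881e+04∠-89.6° Ω.

Z = 302 - j3.88e+04 Ω = 3.881e+04∠-89.6° Ω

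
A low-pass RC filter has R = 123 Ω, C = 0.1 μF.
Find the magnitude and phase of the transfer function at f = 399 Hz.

Step 1 — Angular frequency: ω = 2π·399 = 2507 rad/s.
Step 2 — Transfer function: H(jω) = 1/(1 + jωRC).
Step 3 — Denominator: 1 + jωRC = 1 + j·2507·123·1e-07 = 1 + j0.03084.
Step 4 — H = 0.9991 - j0.03081.
Step 5 — Magnitude: |H| = 0.9995 (-0.0 dB); phase: φ = -1.8°.

|H| = 0.9995 (-0.0 dB), φ = -1.8°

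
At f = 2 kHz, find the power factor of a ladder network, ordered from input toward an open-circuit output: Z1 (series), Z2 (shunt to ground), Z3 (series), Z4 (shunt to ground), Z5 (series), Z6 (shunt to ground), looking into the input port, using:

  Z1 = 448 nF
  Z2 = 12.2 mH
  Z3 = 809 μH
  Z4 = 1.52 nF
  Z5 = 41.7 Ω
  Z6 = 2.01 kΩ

Step 1 — Angular frequency: ω = 2π·f = 2π·2000 = 1.257e+04 rad/s.
Step 2 — Component impedances:
  Z1: Z = 1/(jωC) = -j/(ω·C) = 0 - j177.6 Ω
  Z2: Z = jωL = j·1.257e+04·0.0122 = 0 + j153.3 Ω
  Z3: Z = jωL = j·1.257e+04·0.000809 = 0 + j10.17 Ω
  Z4: Z = 1/(jωC) = -j/(ω·C) = 0 - j5.235e+04 Ω
  Z5: Z = R = 41.7 Ω
  Z6: Z = R = 2010 Ω
Step 3 — Ladder network (open output): work backward from the far end, alternating series and parallel combinations. Z_in = 11.45 - j24.78 Ω = 27.3∠-65.2° Ω.
Step 4 — Power factor: PF = cos(φ) = Re(Z)/|Z| = 11.4545/27.3027 = 0.4195.
Step 5 — Type: Im(Z) = -24.78 ⇒ leading (phase φ = -65.2°).

PF = 0.4195 (leading, φ = -65.2°)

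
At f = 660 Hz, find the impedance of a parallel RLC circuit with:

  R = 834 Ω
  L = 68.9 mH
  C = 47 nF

Step 1 — Angular frequency: ω = 2π·f = 2π·660 = 4147 rad/s.
Step 2 — Component impedances:
  R: Z = R = 834 Ω
  L: Z = jωL = j·4147·0.0689 = 0 + j285.7 Ω
  C: Z = 1/(jωC) = -j/(ω·C) = 0 - j5131 Ω
Step 3 — Parallel combination: 1/Z_total = 1/R + 1/L + 1/C; Z_total = 97 + j267.4 Ω = 284.4∠70.1° Ω.

Z = 97 + j267.4 Ω = 284.4∠70.1° Ω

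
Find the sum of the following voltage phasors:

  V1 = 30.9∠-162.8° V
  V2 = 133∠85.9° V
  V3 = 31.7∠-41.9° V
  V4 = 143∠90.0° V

Step 1 — Convert each phasor to rectangular form:
  V1 = 30.9·(cos(-162.8°) + j·sin(-162.8°)) = -29.52 - j9.137 V
  V2 = 133·(cos(85.9°) + j·sin(85.9°)) = 9.509 + j132.7 V
  V3 = 31.7·(cos(-41.9°) + j·sin(-41.9°)) = 23.59 - j21.17 V
  V4 = 143·(cos(90.0°) + j·sin(90.0°)) = 0 + j143 V
Step 2 — Sum components: V_total = 3.586 + j245.4 V.
Step 3 — Convert to polar: |V_total| = 245.4 V, ∠V_total = 89.2°.

V_total = 245.4∠89.2° V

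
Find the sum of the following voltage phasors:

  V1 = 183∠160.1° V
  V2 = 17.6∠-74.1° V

Step 1 — Convert each phasor to rectangular form:
  V1 = 183·(cos(160.1°) + j·sin(160.1°)) = -172.1 + j62.29 V
  V2 = 17.6·(cos(-74.1°) + j·sin(-74.1°)) = 4.822 - j16.93 V
Step 2 — Sum components: V_total = -167.3 + j45.36 V.
Step 3 — Convert to polar: |V_total| = 173.3 V, ∠V_total = 164.8°.

V_total = 173.3∠164.8° V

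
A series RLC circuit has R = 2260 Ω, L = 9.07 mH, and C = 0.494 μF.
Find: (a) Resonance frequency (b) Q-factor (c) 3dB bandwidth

Step 1 — Resonance: ω₀ = 1/√(LC) = 1/√(0.00907·4.94e-07) = 1.494e+04 rad/s.
Step 2 — f₀ = ω₀/(2π) = 2378 Hz.
Step 3 — Series Q: Q = ω₀L/R = 1.494e+04·0.00907/2260 = 0.05996.
Step 4 — Bandwidth: Δω = ω₀/Q = 2.492e+05 rad/s; BW = Δω/(2π) = 3.966e+04 Hz.

(a) f₀ = 2378 Hz  (b) Q = 0.05996  (c) BW = 3.966e+04 Hz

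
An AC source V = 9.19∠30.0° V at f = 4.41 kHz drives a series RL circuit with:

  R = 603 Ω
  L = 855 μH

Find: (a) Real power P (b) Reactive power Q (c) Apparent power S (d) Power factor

Step 1 — Angular frequency: ω = 2π·f = 2π·4410 = 2.771e+04 rad/s.
Step 2 — Component impedances:
  R: Z = R = 603 Ω
  L: Z = jωL = j·2.771e+04·0.000855 = 0 + j23.69 Ω
Step 3 — Series combination: Z_total = R + L = 603 + j23.69 Ω = 603.5∠2.2° Ω.
Step 4 — Source phasor: V = 9.19∠30.0° V = 7.959 + j4.595 V.
Step 5 — Current: I = V / Z = 0.01348 + j0.007091 A = 0.01523∠27.8° A.
Step 6 — Complex power: S = V·I* = 0.1398 + j0.005494 VA.
Step 7 — Real power: P = Re(S) = 0.1398 W.
Step 8 — Reactive power: Q = Im(S) = 0.005494 VAR.
Step 9 — Apparent power: |S| = 0.14 VA.
Step 10 — Power factor: PF = P/|S| = 0.9992 (lagging).

(a) P = 0.1398 W  (b) Q = 0.005494 VAR  (c) S = 0.14 VA  (d) PF = 0.9992 (lagging)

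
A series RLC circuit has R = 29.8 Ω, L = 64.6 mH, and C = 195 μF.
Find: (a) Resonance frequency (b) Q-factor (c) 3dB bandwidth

Step 1 — Resonance: ω₀ = 1/√(LC) = 1/√(0.0646·0.000195) = 281.8 rad/s.
Step 2 — f₀ = ω₀/(2π) = 44.84 Hz.
Step 3 — Series Q: Q = ω₀L/R = 281.8·0.0646/29.8 = 0.6108.
Step 4 — Bandwidth: Δω = ω₀/Q = 461.3 rad/s; BW = Δω/(2π) = 73.42 Hz.

(a) f₀ = 44.84 Hz  (b) Q = 0.6108  (c) BW = 73.42 Hz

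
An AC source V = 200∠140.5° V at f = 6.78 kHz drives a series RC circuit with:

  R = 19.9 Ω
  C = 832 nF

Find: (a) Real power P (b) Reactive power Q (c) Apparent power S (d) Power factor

Step 1 — Angular frequency: ω = 2π·f = 2π·6780 = 4.26e+04 rad/s.
Step 2 — Component impedances:
  R: Z = R = 19.9 Ω
  C: Z = 1/(jωC) = -j/(ω·C) = 0 - j28.21 Ω
Step 3 — Series combination: Z_total = R + C = 19.9 - j28.21 Ω = 34.53∠-54.8° Ω.
Step 4 — Source phasor: V = 200∠140.5° V = -154.3 + j127.2 V.
Step 5 — Current: I = V / Z = -5.587 - j1.529 A = 5.793∠-164.7° A.
Step 6 — Complex power: S = V·I* = 667.8 - j946.7 VA.
Step 7 — Real power: P = Re(S) = 667.8 W.
Step 8 — Reactive power: Q = Im(S) = -946.7 VAR.
Step 9 — Apparent power: |S| = 1159 VA.
Step 10 — Power factor: PF = P/|S| = 0.5764 (leading).

(a) P = 667.8 W  (b) Q = -946.7 VAR  (c) S = 1159 VA  (d) PF = 0.5764 (leading)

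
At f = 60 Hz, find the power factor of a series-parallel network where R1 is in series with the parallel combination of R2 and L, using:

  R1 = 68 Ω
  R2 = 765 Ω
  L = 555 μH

Step 1 — Angular frequency: ω = 2π·f = 2π·60 = 377 rad/s.
Step 2 — Component impedances:
  R1: Z = R = 68 Ω
  R2: Z = R = 765 Ω
  L: Z = jωL = j·377·0.000555 = 0 + j0.2092 Ω
Step 3 — Parallel branch: R2 || L = 1/(1/R2 + 1/L) = 5.723e-05 + j0.2092 Ω.
Step 4 — Series with R1: Z_total = R1 + (R2 || L) = 68 + j0.2092 Ω = 68∠0.2° Ω.
Step 5 — Power factor: PF = cos(φ) = Re(Z)/|Z| = 68/68 = 1.
Step 6 — Type: Im(Z) = 0.2092 ⇒ lagging (phase φ = 0.2°).

PF = 1 (lagging, φ = 0.2°)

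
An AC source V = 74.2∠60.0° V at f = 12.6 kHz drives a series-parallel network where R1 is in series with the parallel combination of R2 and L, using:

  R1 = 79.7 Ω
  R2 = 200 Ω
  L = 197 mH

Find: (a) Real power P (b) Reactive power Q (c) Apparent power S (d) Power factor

Step 1 — Angular frequency: ω = 2π·f = 2π·1.26e+04 = 7.917e+04 rad/s.
Step 2 — Component impedances:
  R1: Z = R = 79.7 Ω
  R2: Z = R = 200 Ω
  L: Z = jωL = j·7.917e+04·0.197 = 0 + j1.56e+04 Ω
Step 3 — Parallel branch: R2 || L = 1/(1/R2 + 1/L) = 200 + j2.564 Ω.
Step 4 — Series with R1: Z_total = R1 + (R2 || L) = 279.7 + j2.564 Ω = 279.7∠0.5° Ω.
Step 5 — Source phasor: V = 74.2∠60.0° V = 37.1 + j64.26 V.
Step 6 — Current: I = V / Z = 0.1348 + j0.2285 A = 0.2653∠59.5° A.
Step 7 — Complex power: S = V·I* = 19.68 + j0.1805 VA.
Step 8 — Real power: P = Re(S) = 19.68 W.
Step 9 — Reactive power: Q = Im(S) = 0.1805 VAR.
Step 10 — Apparent power: |S| = 19.69 VA.
Step 11 — Power factor: PF = P/|S| = 1 (lagging).

(a) P = 19.68 W  (b) Q = 0.1805 VAR  (c) S = 19.69 VA  (d) PF = 1 (lagging)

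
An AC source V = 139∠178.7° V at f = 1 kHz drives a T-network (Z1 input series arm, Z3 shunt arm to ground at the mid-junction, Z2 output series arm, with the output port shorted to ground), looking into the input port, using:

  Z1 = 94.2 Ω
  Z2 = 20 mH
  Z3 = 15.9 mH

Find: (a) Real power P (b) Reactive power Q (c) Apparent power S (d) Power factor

Step 1 — Angular frequency: ω = 2π·f = 2π·1000 = 6283 rad/s.
Step 2 — Component impedances:
  Z1: Z = R = 94.2 Ω
  Z2: Z = jωL = j·6283·0.02 = 0 + j125.7 Ω
  Z3: Z = jωL = j·6283·0.0159 = 0 + j99.9 Ω
Step 3 — With the output port shorted to ground, the output series arm Z2 runs from the junction to ground; the shunt arm Z3 also runs from the junction to ground. They appear in parallel: Z3 || Z2 = 0 + j55.66 Ω.
Step 4 — Series with input arm Z1: Z_in = Z1 + (Z3 || Z2) = 94.2 + j55.66 Ω = 109.4∠30.6° Ω.
Step 5 — Source phasor: V = 139∠178.7° V = -139 + j3.154 V.
Step 6 — Current: I = V / Z = -1.079 + j0.6709 A = 1.27∠148.1° A.
Step 7 — Complex power: S = V·I* = 152 + j89.83 VA.
Step 8 — Real power: P = Re(S) = 152 W.
Step 9 — Reactive power: Q = Im(S) = 89.83 VAR.
Step 10 — Apparent power: |S| = 176.6 VA.
Step 11 — Power factor: PF = P/|S| = 0.861 (lagging).

(a) P = 152 W  (b) Q = 89.83 VAR  (c) S = 176.6 VA  (d) PF = 0.861 (lagging)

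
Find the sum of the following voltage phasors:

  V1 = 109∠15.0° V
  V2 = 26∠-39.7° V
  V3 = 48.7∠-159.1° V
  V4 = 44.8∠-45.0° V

Step 1 — Convert each phasor to rectangular form:
  V1 = 109·(cos(15.0°) + j·sin(15.0°)) = 105.3 + j28.21 V
  V2 = 26·(cos(-39.7°) + j·sin(-39.7°)) = 20 - j16.61 V
  V3 = 48.7·(cos(-159.1°) + j·sin(-159.1°)) = -45.5 - j17.37 V
  V4 = 44.8·(cos(-45.0°) + j·sin(-45.0°)) = 31.68 - j31.68 V
Step 2 — Sum components: V_total = 111.5 - j37.45 V.
Step 3 — Convert to polar: |V_total| = 117.6 V, ∠V_total = -18.6°.

V_total = 117.6∠-18.6° V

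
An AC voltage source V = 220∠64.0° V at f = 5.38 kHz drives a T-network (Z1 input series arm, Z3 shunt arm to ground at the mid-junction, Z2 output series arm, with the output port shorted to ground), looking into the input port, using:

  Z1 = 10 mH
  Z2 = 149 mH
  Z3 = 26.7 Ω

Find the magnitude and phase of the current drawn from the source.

Step 1 — Angular frequency: ω = 2π·f = 2π·5380 = 3.38e+04 rad/s.
Step 2 — Component impedances:
  Z1: Z = jωL = j·3.38e+04·0.01 = 0 + j338 Ω
  Z2: Z = jωL = j·3.38e+04·0.149 = 0 + j5037 Ω
  Z3: Z = R = 26.7 Ω
Step 3 — With the output port shorted to ground, the output series arm Z2 runs from the junction to ground; the shunt arm Z3 also runs from the junction to ground. They appear in parallel: Z3 || Z2 = 26.7 + j0.1415 Ω.
Step 4 — Series with input arm Z1: Z_in = Z1 + (Z3 || Z2) = 26.7 + j338.2 Ω = 339.2∠85.5° Ω.
Step 5 — Source phasor: V = 220∠64.0° V = 96.44 + j197.7 V.
Step 6 — Ohm's law: I = V / Z_total = (96.44 + j197.7) / (26.7 + j338.2) = 0.6035 - j0.2375 A.
Step 7 — Convert to polar: |I| = 0.6485 A, ∠I = -21.5°.

I = 0.6485∠-21.5° A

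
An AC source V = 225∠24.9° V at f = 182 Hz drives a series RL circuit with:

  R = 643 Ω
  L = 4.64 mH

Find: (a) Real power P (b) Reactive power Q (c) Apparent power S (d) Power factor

Step 1 — Angular frequency: ω = 2π·f = 2π·182 = 1144 rad/s.
Step 2 — Component impedances:
  R: Z = R = 643 Ω
  L: Z = jωL = j·1144·0.00464 = 0 + j5.306 Ω
Step 3 — Series combination: Z_total = R + L = 643 + j5.306 Ω = 643∠0.5° Ω.
Step 4 — Source phasor: V = 225∠24.9° V = 204.1 + j94.73 V.
Step 5 — Current: I = V / Z = 0.3186 + j0.1447 A = 0.3499∠24.4° A.
Step 6 — Complex power: S = V·I* = 78.73 + j0.6497 VA.
Step 7 — Real power: P = Re(S) = 78.73 W.
Step 8 — Reactive power: Q = Im(S) = 0.6497 VAR.
Step 9 — Apparent power: |S| = 78.73 VA.
Step 10 — Power factor: PF = P/|S| = 1 (lagging).

(a) P = 78.73 W  (b) Q = 0.6497 VAR  (c) S = 78.73 VA  (d) PF = 1 (lagging)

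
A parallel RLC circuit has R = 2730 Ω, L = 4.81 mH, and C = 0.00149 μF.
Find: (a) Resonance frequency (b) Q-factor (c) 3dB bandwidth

Step 1 — Resonance: ω₀ = 1/√(LC) = 1/√(0.00481·1.49e-09) = 3.735e+05 rad/s.
Step 2 — f₀ = ω₀/(2π) = 5.945e+04 Hz.
Step 3 — Parallel Q: Q = R/(ω₀L) = 2730/(3.735e+05·0.00481) = 1.519.
Step 4 — Bandwidth: Δω = ω₀/Q = 2.458e+05 rad/s; BW = Δω/(2π) = 3.913e+04 Hz.

(a) f₀ = 5.945e+04 Hz  (b) Q = 1.519  (c) BW = 3.913e+04 Hz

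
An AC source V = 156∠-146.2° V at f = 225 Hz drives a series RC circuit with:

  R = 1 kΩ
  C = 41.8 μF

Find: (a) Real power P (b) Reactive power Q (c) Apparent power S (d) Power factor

Step 1 — Angular frequency: ω = 2π·f = 2π·225 = 1414 rad/s.
Step 2 — Component impedances:
  R: Z = R = 1000 Ω
  C: Z = 1/(jωC) = -j/(ω·C) = 0 - j16.92 Ω
Step 3 — Series combination: Z_total = R + C = 1000 - j16.92 Ω = 1000∠-1.0° Ω.
Step 4 — Source phasor: V = 156∠-146.2° V = -129.6 - j86.78 V.
Step 5 — Current: I = V / Z = -0.1281 - j0.08895 A = 0.156∠-145.2° A.
Step 6 — Complex power: S = V·I* = 24.33 - j0.4117 VA.
Step 7 — Real power: P = Re(S) = 24.33 W.
Step 8 — Reactive power: Q = Im(S) = -0.4117 VAR.
Step 9 — Apparent power: |S| = 24.33 VA.
Step 10 — Power factor: PF = P/|S| = 0.9999 (leading).

(a) P = 24.33 W  (b) Q = -0.4117 VAR  (c) S = 24.33 VA  (d) PF = 0.9999 (leading)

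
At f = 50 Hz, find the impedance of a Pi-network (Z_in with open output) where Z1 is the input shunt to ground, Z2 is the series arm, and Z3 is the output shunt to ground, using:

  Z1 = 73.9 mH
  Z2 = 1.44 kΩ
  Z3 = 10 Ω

Step 1 — Angular frequency: ω = 2π·f = 2π·50 = 314.2 rad/s.
Step 2 — Component impedances:
  Z1: Z = jωL = j·314.2·0.0739 = 0 + j23.22 Ω
  Z2: Z = R = 1440 Ω
  Z3: Z = R = 10 Ω
Step 3 — With open output, the series arm Z2 and the output shunt Z3 appear in series to ground: Z2 + Z3 = 1450 Ω.
Step 4 — Parallel with input shunt Z1: Z_in = Z1 || (Z2 + Z3) = 0.3716 + j23.21 Ω = 23.21∠89.1° Ω.

Z = 0.3716 + j23.21 Ω = 23.21∠89.1° Ω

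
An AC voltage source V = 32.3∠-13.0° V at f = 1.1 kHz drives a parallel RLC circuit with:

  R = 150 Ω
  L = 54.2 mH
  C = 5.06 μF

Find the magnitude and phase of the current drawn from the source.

Step 1 — Angular frequency: ω = 2π·f = 2π·1100 = 6912 rad/s.
Step 2 — Component impedances:
  R: Z = R = 150 Ω
  L: Z = jωL = j·6912·0.0542 = 0 + j374.6 Ω
  C: Z = 1/(jωC) = -j/(ω·C) = 0 - j28.59 Ω
Step 3 — Parallel combination: 1/Z_total = 1/R + 1/L + 1/C; Z_total = 6.128 - j29.69 Ω = 30.32∠-78.3° Ω.
Step 4 — Source phasor: V = 32.3∠-13.0° V = 31.47 - j7.266 V.
Step 5 — Ohm's law: I = V / Z_total = (31.47 - j7.266) / (6.128 - j29.69) = 0.4445 + j0.9682 A.
Step 6 — Convert to polar: |I| = 1.065 A, ∠I = 65.3°.

I = 1.065∠65.3° A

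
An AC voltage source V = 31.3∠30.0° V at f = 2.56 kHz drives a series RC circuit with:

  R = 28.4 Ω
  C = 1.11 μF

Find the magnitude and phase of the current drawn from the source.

Step 1 — Angular frequency: ω = 2π·f = 2π·2560 = 1.608e+04 rad/s.
Step 2 — Component impedances:
  R: Z = R = 28.4 Ω
  C: Z = 1/(jωC) = -j/(ω·C) = 0 - j56.01 Ω
Step 3 — Series combination: Z_total = R + C = 28.4 - j56.01 Ω = 62.8∠-63.1° Ω.
Step 4 — Source phasor: V = 31.3∠30.0° V = 27.11 + j15.65 V.
Step 5 — Ohm's law: I = V / Z_total = (27.11 + j15.65) / (28.4 - j56.01) = -0.02706 + j0.4977 A.
Step 6 — Convert to polar: |I| = 0.4984 A, ∠I = 93.1°.

I = 0.4984∠93.1° A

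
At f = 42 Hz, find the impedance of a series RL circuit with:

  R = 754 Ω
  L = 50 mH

Step 1 — Angular frequency: ω = 2π·f = 2π·42 = 263.9 rad/s.
Step 2 — Component impedances:
  R: Z = R = 754 Ω
  L: Z = jωL = j·263.9·0.05 = 0 + j13.19 Ω
Step 3 — Series combination: Z_total = R + L = 754 + j13.19 Ω = 754.1∠1.0° Ω.

Z = 754 + j13.19 Ω = 754.1∠1.0° Ω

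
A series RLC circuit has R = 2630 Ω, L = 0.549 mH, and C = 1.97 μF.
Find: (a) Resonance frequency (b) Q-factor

Step 1 — Resonance condition Im(Z)=0 gives ω₀ = 1/√(LC).
Step 2 — ω₀ = 1/√(0.000549·1.97e-06) = 3.041e+04 rad/s.
Step 3 — f₀ = ω₀/(2π) = 4840 Hz.
Step 4 — Series Q: Q = ω₀L/R = 3.041e+04·0.000549/2630 = 0.006347.

(a) f₀ = 4840 Hz  (b) Q = 0.006347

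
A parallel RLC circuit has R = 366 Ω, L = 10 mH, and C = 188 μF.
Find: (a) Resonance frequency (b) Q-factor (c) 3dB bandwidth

Step 1 — Resonance: ω₀ = 1/√(LC) = 1/√(0.01·0.000188) = 729.3 rad/s.
Step 2 — f₀ = ω₀/(2π) = 116.1 Hz.
Step 3 — Parallel Q: Q = R/(ω₀L) = 366/(729.3·0.01) = 50.18.
Step 4 — Bandwidth: Δω = ω₀/Q = 14.53 rad/s; BW = Δω/(2π) = 2.313 Hz.

(a) f₀ = 116.1 Hz  (b) Q = 50.18  (c) BW = 2.313 Hz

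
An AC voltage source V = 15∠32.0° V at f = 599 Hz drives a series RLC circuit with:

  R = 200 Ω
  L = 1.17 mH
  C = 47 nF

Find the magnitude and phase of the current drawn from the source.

Step 1 — Angular frequency: ω = 2π·f = 2π·599 = 3764 rad/s.
Step 2 — Component impedances:
  R: Z = R = 200 Ω
  L: Z = jωL = j·3764·0.00117 = 0 + j4.403 Ω
  C: Z = 1/(jωC) = -j/(ω·C) = 0 - j5653 Ω
Step 3 — Series combination: Z_total = R + L + C = 200 - j5649 Ω = 5652∠-88.0° Ω.
Step 4 — Source phasor: V = 15∠32.0° V = 12.72 + j7.949 V.
Step 5 — Ohm's law: I = V / Z_total = (12.72 + j7.949) / (200 - j5649) = -0.001326 + j0.002299 A.
Step 6 — Convert to polar: |I| = 0.002654 A, ∠I = 120.0°.

I = 0.002654∠120.0° A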